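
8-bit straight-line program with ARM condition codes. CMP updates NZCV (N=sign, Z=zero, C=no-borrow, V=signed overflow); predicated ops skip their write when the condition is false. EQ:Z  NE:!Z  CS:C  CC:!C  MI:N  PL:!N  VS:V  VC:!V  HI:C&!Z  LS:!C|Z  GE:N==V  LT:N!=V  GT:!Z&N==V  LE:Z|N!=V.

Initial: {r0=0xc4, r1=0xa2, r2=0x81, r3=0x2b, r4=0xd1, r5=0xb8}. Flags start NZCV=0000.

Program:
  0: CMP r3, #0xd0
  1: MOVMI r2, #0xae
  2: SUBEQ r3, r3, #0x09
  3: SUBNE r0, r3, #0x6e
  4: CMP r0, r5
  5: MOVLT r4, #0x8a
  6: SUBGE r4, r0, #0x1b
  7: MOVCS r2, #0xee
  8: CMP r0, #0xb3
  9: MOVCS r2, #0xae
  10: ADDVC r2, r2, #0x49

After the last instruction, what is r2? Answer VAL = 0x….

[0] flags=0000 → (cmp)
[1] flags=0000 MI?F → skip
[2] flags=0000 EQ?F → skip
[3] flags=0000 NE?T → r0=0xbd
[4] flags=0010 → (cmp)
[5] flags=0010 LT?F → skip
[6] flags=0010 GE?T → r4=0xa2
[7] flags=0010 CS?T → r2=0xee
[8] flags=0010 → (cmp)
[9] flags=0010 CS?T → r2=0xae
[10] flags=0010 VC?T → r2=0xf7

VAL = 0xf7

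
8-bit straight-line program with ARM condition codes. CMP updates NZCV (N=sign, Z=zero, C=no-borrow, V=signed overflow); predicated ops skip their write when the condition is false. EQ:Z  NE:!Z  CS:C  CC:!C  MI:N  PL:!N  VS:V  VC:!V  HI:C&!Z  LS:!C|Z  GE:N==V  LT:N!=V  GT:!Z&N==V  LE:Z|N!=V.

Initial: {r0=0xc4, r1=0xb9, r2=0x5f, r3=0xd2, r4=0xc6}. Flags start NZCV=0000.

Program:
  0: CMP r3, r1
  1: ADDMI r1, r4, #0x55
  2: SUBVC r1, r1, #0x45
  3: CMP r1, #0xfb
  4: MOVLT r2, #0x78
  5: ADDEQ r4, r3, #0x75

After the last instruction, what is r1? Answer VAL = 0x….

VAL = 0x74

[0] flags=0010 → (cmp)
[1] flags=0010 MI?F → skip
[2] flags=0010 VC?T → r1=0x74
[3] flags=0000 → (cmp)
[4] flags=0000 LT?F → skip
[5] flags=0000 EQ?F → skip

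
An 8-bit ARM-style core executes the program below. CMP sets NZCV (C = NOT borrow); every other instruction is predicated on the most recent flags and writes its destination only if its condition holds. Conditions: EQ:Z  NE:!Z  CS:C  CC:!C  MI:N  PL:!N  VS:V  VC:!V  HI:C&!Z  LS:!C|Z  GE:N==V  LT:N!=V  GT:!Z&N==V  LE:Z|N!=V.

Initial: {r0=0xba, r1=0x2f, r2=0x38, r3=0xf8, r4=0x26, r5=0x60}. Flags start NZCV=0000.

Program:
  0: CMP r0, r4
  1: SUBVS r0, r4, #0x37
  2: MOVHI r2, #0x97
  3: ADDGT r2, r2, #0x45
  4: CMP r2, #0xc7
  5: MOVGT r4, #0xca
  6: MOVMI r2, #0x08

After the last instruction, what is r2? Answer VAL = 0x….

VAL = 0x08

[0] flags=1010 → (cmp)
[1] flags=1010 VS?F → skip
[2] flags=1010 HI?T → r2=0x97
[3] flags=1010 GT?F → skip
[4] flags=1000 → (cmp)
[5] flags=1000 GT?F → skip
[6] flags=1000 MI?T → r2=0x08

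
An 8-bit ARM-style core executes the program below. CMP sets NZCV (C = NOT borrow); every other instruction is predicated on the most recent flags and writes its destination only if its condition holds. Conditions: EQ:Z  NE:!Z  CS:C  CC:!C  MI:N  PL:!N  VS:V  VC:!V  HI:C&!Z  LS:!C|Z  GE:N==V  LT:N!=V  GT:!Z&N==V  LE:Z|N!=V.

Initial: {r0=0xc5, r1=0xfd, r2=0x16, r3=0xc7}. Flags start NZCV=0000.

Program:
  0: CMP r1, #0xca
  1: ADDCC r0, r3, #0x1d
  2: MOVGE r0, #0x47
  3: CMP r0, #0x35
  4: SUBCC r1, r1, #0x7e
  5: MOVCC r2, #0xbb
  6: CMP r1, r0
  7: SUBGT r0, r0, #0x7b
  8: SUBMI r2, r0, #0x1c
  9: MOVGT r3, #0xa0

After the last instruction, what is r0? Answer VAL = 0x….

[0] flags=0010 → (cmp)
[1] flags=0010 CC?F → skip
[2] flags=0010 GE?T → r0=0x47
[3] flags=0010 → (cmp)
[4] flags=0010 CC?F → skip
[5] flags=0010 CC?F → skip
[6] flags=1010 → (cmp)
[7] flags=1010 GT?F → skip
[8] flags=1010 MI?T → r2=0x2b
[9] flags=1010 GT?F → skip

VAL = 0x47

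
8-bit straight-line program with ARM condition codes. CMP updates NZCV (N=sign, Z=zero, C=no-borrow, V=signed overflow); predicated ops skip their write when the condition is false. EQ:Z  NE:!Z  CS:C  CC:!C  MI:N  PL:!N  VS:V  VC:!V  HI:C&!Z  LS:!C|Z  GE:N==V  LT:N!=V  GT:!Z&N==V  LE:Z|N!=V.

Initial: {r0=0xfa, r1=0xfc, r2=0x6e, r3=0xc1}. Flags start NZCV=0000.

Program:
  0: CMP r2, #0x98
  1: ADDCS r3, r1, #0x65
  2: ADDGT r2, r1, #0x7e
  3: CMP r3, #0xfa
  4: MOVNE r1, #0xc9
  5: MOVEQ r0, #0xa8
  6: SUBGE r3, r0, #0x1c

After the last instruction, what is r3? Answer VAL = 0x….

VAL = 0xc1

0: ✓ CMP  NZCV=1001
1: · ADDCS
2: ✓ ADDGT  r2←0x7a
3: ✓ CMP  NZCV=1000
4: ✓ MOVNE  r1←0xc9
5: · MOVEQ
6: · SUBGE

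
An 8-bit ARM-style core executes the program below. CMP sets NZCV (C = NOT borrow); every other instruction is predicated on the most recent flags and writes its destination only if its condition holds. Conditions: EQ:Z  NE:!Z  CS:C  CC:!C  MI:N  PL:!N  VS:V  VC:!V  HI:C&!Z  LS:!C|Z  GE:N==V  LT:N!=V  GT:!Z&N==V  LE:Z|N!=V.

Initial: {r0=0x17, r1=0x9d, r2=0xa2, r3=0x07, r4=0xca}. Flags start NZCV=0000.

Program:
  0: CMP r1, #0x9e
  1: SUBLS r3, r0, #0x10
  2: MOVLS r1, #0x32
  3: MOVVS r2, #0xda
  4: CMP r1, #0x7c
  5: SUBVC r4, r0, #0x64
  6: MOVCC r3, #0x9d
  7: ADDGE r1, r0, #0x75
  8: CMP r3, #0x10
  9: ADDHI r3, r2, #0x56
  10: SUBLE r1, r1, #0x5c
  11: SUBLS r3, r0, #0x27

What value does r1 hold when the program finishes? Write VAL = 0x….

VAL = 0xd6

[0] flags=1000 → (cmp)
[1] flags=1000 LS?T → r3=0x07
[2] flags=1000 LS?T → r1=0x32
[3] flags=1000 VS?F → skip
[4] flags=1000 → (cmp)
[5] flags=1000 VC?T → r4=0xb3
[6] flags=1000 CC?T → r3=0x9d
[7] flags=1000 GE?F → skip
[8] flags=1010 → (cmp)
[9] flags=1010 HI?T → r3=0xf8
[10] flags=1010 LE?T → r1=0xd6
[11] flags=1010 LS?F → skip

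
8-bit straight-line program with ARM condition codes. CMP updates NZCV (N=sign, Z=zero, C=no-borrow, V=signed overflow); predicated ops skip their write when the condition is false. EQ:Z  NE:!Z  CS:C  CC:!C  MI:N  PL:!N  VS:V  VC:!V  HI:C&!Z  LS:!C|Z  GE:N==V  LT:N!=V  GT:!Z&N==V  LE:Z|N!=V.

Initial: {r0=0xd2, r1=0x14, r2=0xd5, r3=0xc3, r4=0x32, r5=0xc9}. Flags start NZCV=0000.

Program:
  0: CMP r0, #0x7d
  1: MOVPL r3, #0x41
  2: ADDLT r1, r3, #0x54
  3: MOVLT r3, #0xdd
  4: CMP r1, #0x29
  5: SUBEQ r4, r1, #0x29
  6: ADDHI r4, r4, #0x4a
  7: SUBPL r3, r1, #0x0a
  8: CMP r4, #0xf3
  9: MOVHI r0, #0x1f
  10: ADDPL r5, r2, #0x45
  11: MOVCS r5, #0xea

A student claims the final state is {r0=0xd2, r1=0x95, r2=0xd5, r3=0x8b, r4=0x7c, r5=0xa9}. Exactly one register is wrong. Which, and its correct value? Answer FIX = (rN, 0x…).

0: ✓ CMP  NZCV=0011
1: ✓ MOVPL  r3←0x41
2: ✓ ADDLT  r1←0x95
3: ✓ MOVLT  r3←0xdd
4: ✓ CMP  NZCV=0011
5: · SUBEQ
6: ✓ ADDHI  r4←0x7c
7: ✓ SUBPL  r3←0x8b
8: ✓ CMP  NZCV=1001
9: · MOVHI
10: · ADDPL
11: · MOVCS

FIX = (r5, 0xc9)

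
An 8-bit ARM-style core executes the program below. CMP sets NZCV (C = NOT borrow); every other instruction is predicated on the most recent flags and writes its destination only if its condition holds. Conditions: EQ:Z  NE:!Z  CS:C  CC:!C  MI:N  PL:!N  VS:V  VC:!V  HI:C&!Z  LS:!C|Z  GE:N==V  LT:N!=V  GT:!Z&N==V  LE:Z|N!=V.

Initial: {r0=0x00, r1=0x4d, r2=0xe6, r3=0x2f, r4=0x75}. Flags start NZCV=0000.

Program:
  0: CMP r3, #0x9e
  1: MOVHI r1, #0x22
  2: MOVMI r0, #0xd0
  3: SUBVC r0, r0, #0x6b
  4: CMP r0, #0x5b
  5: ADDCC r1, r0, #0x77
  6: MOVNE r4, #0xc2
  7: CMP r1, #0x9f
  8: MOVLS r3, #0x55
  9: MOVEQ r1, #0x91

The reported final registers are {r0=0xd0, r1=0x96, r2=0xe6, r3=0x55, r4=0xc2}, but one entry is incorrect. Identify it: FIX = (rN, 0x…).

FIX = (r1, 0x4d)

[0] flags=1001 → (cmp)
[1] flags=1001 HI?F → skip
[2] flags=1001 MI?T → r0=0xd0
[3] flags=1001 VC?F → skip
[4] flags=0011 → (cmp)
[5] flags=0011 CC?F → skip
[6] flags=0011 NE?T → r4=0xc2
[7] flags=1001 → (cmp)
[8] flags=1001 LS?T → r3=0x55
[9] flags=1001 EQ?F → skip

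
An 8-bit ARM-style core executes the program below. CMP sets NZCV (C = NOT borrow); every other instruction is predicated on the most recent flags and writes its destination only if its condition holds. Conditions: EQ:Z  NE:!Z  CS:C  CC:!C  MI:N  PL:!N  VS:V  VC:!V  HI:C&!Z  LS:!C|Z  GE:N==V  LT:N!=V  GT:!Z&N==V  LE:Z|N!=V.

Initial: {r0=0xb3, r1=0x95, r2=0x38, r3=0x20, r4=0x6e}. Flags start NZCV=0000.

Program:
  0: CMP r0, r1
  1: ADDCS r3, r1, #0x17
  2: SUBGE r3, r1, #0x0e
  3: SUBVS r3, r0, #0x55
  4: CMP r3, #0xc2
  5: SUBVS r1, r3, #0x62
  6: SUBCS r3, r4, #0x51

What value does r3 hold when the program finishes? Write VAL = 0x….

0: ✓ CMP  NZCV=0010
1: ✓ ADDCS  r3←0xac
2: ✓ SUBGE  r3←0x87
3: · SUBVS
4: ✓ CMP  NZCV=1000
5: · SUBVS
6: · SUBCS

VAL = 0x87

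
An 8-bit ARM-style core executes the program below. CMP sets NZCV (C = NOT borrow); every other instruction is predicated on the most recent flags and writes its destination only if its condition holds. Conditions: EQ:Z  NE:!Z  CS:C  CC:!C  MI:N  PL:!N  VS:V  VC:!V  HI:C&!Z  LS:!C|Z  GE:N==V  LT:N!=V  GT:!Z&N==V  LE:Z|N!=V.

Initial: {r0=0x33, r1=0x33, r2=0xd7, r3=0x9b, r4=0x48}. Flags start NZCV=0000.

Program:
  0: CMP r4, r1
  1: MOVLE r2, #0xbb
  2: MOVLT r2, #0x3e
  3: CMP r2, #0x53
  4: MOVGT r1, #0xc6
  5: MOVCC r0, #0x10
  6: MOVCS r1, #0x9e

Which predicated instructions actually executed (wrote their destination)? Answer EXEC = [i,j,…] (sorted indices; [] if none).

[0] flags=0010 → (cmp)
[1] flags=0010 LE?F → skip
[2] flags=0010 LT?F → skip
[3] flags=1010 → (cmp)
[4] flags=1010 GT?F → skip
[5] flags=1010 CC?F → skip
[6] flags=1010 CS?T → r1=0x9e

EXEC = [6]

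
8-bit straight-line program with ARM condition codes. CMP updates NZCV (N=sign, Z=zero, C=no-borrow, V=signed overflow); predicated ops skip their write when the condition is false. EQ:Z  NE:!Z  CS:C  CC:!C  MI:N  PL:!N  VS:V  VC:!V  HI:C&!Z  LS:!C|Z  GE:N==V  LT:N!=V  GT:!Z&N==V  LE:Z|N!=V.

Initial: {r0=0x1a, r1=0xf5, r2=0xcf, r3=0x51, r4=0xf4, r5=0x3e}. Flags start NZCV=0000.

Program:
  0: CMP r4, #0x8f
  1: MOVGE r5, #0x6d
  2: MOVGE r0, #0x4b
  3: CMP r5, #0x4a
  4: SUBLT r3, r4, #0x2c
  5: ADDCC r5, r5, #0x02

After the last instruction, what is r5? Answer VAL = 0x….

[0] flags=0010 → (cmp)
[1] flags=0010 GE?T → r5=0x6d
[2] flags=0010 GE?T → r0=0x4b
[3] flags=0010 → (cmp)
[4] flags=0010 LT?F → skip
[5] flags=0010 CC?F → skip

VAL = 0x6d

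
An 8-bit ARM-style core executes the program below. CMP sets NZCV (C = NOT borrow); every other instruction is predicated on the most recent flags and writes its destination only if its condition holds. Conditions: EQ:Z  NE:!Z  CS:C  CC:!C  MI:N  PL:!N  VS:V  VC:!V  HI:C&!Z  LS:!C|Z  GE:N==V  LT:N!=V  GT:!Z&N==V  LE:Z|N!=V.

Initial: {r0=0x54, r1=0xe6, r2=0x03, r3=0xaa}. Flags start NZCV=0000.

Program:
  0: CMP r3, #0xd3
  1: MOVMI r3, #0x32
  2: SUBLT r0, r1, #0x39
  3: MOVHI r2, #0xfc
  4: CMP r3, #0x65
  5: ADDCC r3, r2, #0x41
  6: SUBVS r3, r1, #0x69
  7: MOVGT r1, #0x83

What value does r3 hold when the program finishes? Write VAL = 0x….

0: ✓ CMP  NZCV=1000
1: ✓ MOVMI  r3←0x32
2: ✓ SUBLT  r0←0xad
3: · MOVHI
4: ✓ CMP  NZCV=1000
5: ✓ ADDCC  r3←0x44
6: · SUBVS
7: · MOVGT

VAL = 0x44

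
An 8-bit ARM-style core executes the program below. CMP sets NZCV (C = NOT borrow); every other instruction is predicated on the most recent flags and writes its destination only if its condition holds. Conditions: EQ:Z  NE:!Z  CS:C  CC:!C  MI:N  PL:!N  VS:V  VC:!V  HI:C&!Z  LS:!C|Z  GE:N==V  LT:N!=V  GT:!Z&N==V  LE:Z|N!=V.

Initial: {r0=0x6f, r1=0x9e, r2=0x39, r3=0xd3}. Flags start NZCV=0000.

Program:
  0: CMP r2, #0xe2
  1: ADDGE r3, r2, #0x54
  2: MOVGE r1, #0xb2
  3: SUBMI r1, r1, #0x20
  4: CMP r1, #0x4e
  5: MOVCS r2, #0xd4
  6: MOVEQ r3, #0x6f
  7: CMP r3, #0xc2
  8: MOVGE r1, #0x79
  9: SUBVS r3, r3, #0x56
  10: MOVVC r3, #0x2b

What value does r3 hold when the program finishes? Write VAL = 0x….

[0] flags=0000 → (cmp)
[1] flags=0000 GE?T → r3=0x8d
[2] flags=0000 GE?T → r1=0xb2
[3] flags=0000 MI?F → skip
[4] flags=0011 → (cmp)
[5] flags=0011 CS?T → r2=0xd4
[6] flags=0011 EQ?F → skip
[7] flags=1000 → (cmp)
[8] flags=1000 GE?F → skip
[9] flags=1000 VS?F → skip
[10] flags=1000 VC?T → r3=0x2b

VAL = 0x2b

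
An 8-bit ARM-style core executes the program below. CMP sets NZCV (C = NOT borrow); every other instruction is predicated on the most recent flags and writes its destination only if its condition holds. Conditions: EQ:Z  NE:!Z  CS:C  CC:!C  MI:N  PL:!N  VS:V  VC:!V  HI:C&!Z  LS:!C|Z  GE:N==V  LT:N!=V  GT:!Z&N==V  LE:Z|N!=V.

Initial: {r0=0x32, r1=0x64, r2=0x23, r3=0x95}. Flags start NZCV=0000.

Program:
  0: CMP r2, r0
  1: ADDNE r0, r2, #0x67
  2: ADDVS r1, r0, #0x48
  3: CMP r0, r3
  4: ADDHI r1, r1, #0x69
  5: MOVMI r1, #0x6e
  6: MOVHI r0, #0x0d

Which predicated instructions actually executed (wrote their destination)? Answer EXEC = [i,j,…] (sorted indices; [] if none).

[0] flags=1000 → (cmp)
[1] flags=1000 NE?T → r0=0x8a
[2] flags=1000 VS?F → skip
[3] flags=1000 → (cmp)
[4] flags=1000 HI?F → skip
[5] flags=1000 MI?T → r1=0x6e
[6] flags=1000 HI?F → skip

EXEC = [1,5]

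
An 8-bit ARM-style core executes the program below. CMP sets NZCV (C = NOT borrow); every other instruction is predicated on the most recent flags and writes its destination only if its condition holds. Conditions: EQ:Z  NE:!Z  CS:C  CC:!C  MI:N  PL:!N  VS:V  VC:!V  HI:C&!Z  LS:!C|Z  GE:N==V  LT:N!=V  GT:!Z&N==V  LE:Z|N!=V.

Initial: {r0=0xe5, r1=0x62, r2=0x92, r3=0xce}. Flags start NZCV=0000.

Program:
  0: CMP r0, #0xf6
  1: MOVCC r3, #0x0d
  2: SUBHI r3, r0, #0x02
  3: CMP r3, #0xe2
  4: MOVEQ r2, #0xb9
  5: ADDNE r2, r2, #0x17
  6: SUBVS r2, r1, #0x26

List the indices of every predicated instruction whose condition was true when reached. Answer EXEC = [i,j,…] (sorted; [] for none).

EXEC = [1,5]

[0] flags=1000 → (cmp)
[1] flags=1000 CC?T → r3=0x0d
[2] flags=1000 HI?F → skip
[3] flags=0000 → (cmp)
[4] flags=0000 EQ?F → skip
[5] flags=0000 NE?T → r2=0xa9
[6] flags=0000 VS?F → skip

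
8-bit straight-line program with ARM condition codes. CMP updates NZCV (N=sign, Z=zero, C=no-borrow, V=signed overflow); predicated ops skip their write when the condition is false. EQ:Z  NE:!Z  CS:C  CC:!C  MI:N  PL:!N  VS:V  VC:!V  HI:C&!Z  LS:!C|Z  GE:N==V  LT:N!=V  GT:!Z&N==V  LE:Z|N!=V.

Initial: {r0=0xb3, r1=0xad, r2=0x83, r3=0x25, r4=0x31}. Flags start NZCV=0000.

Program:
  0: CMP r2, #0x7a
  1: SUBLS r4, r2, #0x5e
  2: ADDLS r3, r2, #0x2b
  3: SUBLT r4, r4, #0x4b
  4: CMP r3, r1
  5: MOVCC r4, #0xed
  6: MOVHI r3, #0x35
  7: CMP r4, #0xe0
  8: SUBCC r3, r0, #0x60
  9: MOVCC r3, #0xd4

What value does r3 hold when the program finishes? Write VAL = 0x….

VAL = 0x25

0: ✓ CMP  NZCV=0011
1: · SUBLS
2: · ADDLS
3: ✓ SUBLT  r4←0xe6
4: ✓ CMP  NZCV=0000
5: ✓ MOVCC  r4←0xed
6: · MOVHI
7: ✓ CMP  NZCV=0010
8: · SUBCC
9: · MOVCC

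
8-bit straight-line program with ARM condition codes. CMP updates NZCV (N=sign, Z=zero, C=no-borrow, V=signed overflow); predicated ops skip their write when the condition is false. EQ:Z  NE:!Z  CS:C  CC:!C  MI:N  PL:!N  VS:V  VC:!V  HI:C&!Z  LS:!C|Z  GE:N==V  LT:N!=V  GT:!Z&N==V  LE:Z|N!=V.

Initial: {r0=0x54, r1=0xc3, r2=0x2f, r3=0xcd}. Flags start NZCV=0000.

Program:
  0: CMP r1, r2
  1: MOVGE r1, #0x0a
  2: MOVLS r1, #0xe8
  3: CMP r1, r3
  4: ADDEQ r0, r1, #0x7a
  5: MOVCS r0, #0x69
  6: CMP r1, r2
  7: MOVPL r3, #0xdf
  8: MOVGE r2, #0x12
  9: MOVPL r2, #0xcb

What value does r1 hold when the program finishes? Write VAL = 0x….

[0] flags=1010 → (cmp)
[1] flags=1010 GE?F → skip
[2] flags=1010 LS?F → skip
[3] flags=1000 → (cmp)
[4] flags=1000 EQ?F → skip
[5] flags=1000 CS?F → skip
[6] flags=1010 → (cmp)
[7] flags=1010 PL?F → skip
[8] flags=1010 GE?F → skip
[9] flags=1010 PL?F → skip

VAL = 0xc3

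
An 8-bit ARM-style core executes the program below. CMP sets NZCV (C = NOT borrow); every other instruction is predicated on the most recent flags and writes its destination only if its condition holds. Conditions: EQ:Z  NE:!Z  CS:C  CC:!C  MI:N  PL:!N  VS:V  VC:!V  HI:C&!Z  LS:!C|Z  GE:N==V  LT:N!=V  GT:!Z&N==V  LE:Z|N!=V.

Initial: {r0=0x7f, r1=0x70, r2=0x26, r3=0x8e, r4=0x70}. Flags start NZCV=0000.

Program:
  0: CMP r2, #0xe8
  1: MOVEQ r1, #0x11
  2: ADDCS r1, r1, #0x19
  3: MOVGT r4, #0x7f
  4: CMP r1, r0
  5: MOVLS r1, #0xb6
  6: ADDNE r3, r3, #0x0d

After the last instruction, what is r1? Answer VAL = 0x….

[0] flags=0000 → (cmp)
[1] flags=0000 EQ?F → skip
[2] flags=0000 CS?F → skip
[3] flags=0000 GT?T → r4=0x7f
[4] flags=1000 → (cmp)
[5] flags=1000 LS?T → r1=0xb6
[6] flags=1000 NE?T → r3=0x9b

VAL = 0xb6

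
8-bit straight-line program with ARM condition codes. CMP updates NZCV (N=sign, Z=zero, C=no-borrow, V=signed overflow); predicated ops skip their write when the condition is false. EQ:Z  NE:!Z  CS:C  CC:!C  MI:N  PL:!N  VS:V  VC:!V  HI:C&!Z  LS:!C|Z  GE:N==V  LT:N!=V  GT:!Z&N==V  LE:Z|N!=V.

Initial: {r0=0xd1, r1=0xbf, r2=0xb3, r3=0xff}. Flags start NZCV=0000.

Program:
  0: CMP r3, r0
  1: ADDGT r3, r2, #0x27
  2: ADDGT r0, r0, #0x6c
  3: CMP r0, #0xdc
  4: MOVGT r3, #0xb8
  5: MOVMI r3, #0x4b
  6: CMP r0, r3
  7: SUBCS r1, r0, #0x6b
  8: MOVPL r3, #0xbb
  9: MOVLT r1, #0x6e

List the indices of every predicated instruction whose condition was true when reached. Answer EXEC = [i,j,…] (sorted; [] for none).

EXEC = [1,2,4]

[0] flags=0010 → (cmp)
[1] flags=0010 GT?T → r3=0xda
[2] flags=0010 GT?T → r0=0x3d
[3] flags=0000 → (cmp)
[4] flags=0000 GT?T → r3=0xb8
[5] flags=0000 MI?F → skip
[6] flags=1001 → (cmp)
[7] flags=1001 CS?F → skip
[8] flags=1001 PL?F → skip
[9] flags=1001 LT?F → skip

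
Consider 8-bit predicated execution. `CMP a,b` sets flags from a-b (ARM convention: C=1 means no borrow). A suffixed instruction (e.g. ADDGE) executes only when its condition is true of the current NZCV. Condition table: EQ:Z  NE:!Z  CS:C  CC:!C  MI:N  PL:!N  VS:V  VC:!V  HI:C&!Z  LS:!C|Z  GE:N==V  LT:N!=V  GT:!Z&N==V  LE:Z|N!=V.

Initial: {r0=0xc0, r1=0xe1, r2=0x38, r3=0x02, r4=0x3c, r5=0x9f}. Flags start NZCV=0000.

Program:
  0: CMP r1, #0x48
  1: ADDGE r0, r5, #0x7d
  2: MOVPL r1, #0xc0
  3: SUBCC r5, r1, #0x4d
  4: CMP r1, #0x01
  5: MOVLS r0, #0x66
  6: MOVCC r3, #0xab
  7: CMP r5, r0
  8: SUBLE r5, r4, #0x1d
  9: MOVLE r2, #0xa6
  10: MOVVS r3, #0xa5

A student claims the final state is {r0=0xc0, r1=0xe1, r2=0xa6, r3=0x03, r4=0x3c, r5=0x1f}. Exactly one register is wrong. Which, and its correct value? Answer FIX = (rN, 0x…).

[0] flags=1010 → (cmp)
[1] flags=1010 GE?F → skip
[2] flags=1010 PL?F → skip
[3] flags=1010 CC?F → skip
[4] flags=1010 → (cmp)
[5] flags=1010 LS?F → skip
[6] flags=1010 CC?F → skip
[7] flags=1000 → (cmp)
[8] flags=1000 LE?T → r5=0x1f
[9] flags=1000 LE?T → r2=0xa6
[10] flags=1000 VS?F → skip

FIX = (r3, 0x02)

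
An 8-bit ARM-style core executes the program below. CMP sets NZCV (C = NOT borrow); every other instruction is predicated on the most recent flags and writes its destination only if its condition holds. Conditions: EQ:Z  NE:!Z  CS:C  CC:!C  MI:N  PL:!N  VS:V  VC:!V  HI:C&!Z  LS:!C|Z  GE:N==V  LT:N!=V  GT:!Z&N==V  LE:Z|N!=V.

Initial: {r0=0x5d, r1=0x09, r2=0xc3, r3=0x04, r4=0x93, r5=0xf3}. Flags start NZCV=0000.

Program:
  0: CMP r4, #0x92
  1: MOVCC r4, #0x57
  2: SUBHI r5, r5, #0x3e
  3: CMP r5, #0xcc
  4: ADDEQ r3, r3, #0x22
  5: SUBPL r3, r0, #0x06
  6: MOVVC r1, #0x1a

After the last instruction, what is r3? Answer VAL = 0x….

VAL = 0x04

0: ✓ CMP  NZCV=0010
1: · MOVCC
2: ✓ SUBHI  r5←0xb5
3: ✓ CMP  NZCV=1000
4: · ADDEQ
5: · SUBPL
6: ✓ MOVVC  r1←0x1a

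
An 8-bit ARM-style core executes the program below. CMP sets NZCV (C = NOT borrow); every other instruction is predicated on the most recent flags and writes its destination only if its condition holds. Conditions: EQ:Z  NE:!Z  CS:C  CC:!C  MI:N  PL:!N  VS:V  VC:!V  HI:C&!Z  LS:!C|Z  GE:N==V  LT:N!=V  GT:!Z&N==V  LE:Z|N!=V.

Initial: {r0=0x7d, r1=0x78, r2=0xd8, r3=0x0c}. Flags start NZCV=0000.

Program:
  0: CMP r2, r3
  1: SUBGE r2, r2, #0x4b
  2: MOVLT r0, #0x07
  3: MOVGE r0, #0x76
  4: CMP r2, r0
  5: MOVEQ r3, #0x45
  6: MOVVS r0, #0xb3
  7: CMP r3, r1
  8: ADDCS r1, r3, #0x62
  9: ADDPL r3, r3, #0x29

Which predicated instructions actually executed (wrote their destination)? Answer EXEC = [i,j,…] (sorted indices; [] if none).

0: ✓ CMP  NZCV=1010
1: · SUBGE
2: ✓ MOVLT  r0←0x07
3: · MOVGE
4: ✓ CMP  NZCV=1010
5: · MOVEQ
6: · MOVVS
7: ✓ CMP  NZCV=1000
8: · ADDCS
9: · ADDPL

EXEC = [2]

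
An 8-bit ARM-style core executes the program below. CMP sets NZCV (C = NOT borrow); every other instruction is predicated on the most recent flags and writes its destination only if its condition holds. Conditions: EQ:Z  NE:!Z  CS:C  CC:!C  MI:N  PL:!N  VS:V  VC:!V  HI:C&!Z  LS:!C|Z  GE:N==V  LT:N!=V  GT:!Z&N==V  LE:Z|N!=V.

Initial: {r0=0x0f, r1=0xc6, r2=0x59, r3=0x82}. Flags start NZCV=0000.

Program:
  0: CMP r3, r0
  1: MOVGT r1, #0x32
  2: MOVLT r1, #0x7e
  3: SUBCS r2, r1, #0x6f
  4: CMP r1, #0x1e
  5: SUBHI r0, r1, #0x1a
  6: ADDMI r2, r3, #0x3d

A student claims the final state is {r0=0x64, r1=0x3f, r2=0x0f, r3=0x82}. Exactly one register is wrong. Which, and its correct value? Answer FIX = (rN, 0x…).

FIX = (r1, 0x7e)

0: ✓ CMP  NZCV=0011
1: · MOVGT
2: ✓ MOVLT  r1←0x7e
3: ✓ SUBCS  r2←0x0f
4: ✓ CMP  NZCV=0010
5: ✓ SUBHI  r0←0x64
6: · ADDMI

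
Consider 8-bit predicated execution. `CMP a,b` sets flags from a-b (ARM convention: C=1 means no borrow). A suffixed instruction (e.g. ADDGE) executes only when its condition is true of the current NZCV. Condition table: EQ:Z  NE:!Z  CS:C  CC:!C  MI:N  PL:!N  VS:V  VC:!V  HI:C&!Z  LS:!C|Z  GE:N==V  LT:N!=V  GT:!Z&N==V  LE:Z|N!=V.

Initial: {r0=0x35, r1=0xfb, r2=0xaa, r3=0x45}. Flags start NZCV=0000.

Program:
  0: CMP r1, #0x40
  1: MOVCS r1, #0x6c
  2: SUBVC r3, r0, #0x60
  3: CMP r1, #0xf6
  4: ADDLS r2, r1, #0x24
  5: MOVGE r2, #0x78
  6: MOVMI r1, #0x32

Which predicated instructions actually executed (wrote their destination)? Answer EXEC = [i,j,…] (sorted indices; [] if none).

EXEC = [1,2,4,5]

0: ✓ CMP  NZCV=1010
1: ✓ MOVCS  r1←0x6c
2: ✓ SUBVC  r3←0xd5
3: ✓ CMP  NZCV=0000
4: ✓ ADDLS  r2←0x90
5: ✓ MOVGE  r2←0x78
6: · MOVMI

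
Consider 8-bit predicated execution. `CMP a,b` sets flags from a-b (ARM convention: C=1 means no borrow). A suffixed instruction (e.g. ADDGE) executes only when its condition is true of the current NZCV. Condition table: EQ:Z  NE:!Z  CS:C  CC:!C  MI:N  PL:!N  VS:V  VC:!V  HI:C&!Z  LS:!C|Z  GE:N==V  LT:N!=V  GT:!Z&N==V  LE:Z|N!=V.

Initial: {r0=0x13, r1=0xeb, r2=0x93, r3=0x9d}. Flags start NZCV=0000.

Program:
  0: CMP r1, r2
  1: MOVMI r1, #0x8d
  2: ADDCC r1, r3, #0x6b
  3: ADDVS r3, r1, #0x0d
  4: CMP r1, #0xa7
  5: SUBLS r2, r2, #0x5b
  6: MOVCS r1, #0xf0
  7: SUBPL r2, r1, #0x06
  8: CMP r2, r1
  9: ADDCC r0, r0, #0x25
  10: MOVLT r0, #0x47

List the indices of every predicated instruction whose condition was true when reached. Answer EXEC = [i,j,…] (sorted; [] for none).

EXEC = [6,7,9,10]

[0] flags=0010 → (cmp)
[1] flags=0010 MI?F → skip
[2] flags=0010 CC?F → skip
[3] flags=0010 VS?F → skip
[4] flags=0010 → (cmp)
[5] flags=0010 LS?F → skip
[6] flags=0010 CS?T → r1=0xf0
[7] flags=0010 PL?T → r2=0xea
[8] flags=1000 → (cmp)
[9] flags=1000 CC?T → r0=0x38
[10] flags=1000 LT?T → r0=0x47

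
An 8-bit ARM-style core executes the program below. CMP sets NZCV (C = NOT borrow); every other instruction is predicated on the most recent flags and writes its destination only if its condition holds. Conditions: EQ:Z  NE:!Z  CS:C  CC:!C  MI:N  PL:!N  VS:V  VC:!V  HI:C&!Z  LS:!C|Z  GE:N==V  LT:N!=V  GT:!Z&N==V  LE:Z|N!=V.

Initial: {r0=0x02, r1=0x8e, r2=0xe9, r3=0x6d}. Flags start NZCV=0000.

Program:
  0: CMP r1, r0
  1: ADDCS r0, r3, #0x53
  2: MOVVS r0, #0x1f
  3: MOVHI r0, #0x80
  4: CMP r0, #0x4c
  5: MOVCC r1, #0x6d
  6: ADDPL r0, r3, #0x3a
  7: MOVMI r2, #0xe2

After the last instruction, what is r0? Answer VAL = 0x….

VAL = 0xa7

0: ✓ CMP  NZCV=1010
1: ✓ ADDCS  r0←0xc0
2: · MOVVS
3: ✓ MOVHI  r0←0x80
4: ✓ CMP  NZCV=0011
5: · MOVCC
6: ✓ ADDPL  r0←0xa7
7: · MOVMI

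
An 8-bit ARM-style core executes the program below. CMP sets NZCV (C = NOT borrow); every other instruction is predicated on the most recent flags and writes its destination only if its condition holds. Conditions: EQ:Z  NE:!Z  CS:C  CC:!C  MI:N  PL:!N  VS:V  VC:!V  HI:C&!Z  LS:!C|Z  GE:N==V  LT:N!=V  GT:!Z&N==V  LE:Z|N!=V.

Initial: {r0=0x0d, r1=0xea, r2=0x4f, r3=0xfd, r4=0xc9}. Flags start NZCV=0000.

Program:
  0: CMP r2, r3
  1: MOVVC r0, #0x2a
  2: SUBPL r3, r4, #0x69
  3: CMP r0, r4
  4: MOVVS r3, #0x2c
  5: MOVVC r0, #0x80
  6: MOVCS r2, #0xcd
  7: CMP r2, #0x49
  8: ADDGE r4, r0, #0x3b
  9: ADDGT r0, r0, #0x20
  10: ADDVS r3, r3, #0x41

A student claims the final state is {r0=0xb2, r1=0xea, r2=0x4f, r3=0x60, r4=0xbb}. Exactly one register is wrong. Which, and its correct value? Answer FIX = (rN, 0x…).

0: ✓ CMP  NZCV=0000
1: ✓ MOVVC  r0←0x2a
2: ✓ SUBPL  r3←0x60
3: ✓ CMP  NZCV=0000
4: · MOVVS
5: ✓ MOVVC  r0←0x80
6: · MOVCS
7: ✓ CMP  NZCV=0010
8: ✓ ADDGE  r4←0xbb
9: ✓ ADDGT  r0←0xa0
10: · ADDVS

FIX = (r0, 0xa0)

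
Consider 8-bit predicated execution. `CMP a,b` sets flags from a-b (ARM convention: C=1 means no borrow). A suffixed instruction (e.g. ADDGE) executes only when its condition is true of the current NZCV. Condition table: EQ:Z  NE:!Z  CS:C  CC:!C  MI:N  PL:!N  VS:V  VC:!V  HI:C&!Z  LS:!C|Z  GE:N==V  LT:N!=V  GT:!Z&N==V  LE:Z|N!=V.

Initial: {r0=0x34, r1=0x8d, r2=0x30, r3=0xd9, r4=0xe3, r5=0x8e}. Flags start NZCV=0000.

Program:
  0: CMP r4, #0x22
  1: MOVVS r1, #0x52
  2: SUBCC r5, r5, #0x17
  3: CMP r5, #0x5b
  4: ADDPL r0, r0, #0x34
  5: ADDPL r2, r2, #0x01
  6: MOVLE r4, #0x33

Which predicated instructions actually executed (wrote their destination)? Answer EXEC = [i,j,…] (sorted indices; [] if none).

[0] flags=1010 → (cmp)
[1] flags=1010 VS?F → skip
[2] flags=1010 CC?F → skip
[3] flags=0011 → (cmp)
[4] flags=0011 PL?T → r0=0x68
[5] flags=0011 PL?T → r2=0x31
[6] flags=0011 LE?T → r4=0x33

EXEC = [4,5,6]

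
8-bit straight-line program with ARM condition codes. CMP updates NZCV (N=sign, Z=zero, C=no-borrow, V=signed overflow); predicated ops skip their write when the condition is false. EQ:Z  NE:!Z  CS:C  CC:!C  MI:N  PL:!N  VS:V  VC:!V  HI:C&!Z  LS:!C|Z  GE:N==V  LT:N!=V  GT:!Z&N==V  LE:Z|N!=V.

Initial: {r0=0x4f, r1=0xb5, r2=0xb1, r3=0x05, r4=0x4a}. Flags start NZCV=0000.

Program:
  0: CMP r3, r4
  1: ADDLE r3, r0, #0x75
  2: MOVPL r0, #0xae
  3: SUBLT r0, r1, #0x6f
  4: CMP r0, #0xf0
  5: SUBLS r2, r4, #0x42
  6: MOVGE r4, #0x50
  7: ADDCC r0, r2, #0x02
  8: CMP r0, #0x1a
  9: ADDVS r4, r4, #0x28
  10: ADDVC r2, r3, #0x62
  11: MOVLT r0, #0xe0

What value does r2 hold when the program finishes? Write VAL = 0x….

[0] flags=1000 → (cmp)
[1] flags=1000 LE?T → r3=0xc4
[2] flags=1000 PL?F → skip
[3] flags=1000 LT?T → r0=0x46
[4] flags=0000 → (cmp)
[5] flags=0000 LS?T → r2=0x08
[6] flags=0000 GE?T → r4=0x50
[7] flags=0000 CC?T → r0=0x0a
[8] flags=1000 → (cmp)
[9] flags=1000 VS?F → skip
[10] flags=1000 VC?T → r2=0x26
[11] flags=1000 LT?T → r0=0xe0

VAL = 0x26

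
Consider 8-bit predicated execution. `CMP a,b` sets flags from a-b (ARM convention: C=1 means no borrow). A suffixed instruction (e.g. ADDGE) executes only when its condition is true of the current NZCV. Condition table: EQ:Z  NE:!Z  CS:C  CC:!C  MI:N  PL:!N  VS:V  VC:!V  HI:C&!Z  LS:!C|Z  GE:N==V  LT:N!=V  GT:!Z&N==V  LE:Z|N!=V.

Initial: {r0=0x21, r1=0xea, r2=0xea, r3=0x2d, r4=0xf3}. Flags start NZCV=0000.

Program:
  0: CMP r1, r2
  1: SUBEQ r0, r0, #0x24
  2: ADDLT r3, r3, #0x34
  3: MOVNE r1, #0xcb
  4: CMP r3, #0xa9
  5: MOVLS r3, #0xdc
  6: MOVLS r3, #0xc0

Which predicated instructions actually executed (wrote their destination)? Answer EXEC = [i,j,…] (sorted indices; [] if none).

[0] flags=0110 → (cmp)
[1] flags=0110 EQ?T → r0=0xfd
[2] flags=0110 LT?F → skip
[3] flags=0110 NE?F → skip
[4] flags=1001 → (cmp)
[5] flags=1001 LS?T → r3=0xdc
[6] flags=1001 LS?T → r3=0xc0

EXEC = [1,5,6]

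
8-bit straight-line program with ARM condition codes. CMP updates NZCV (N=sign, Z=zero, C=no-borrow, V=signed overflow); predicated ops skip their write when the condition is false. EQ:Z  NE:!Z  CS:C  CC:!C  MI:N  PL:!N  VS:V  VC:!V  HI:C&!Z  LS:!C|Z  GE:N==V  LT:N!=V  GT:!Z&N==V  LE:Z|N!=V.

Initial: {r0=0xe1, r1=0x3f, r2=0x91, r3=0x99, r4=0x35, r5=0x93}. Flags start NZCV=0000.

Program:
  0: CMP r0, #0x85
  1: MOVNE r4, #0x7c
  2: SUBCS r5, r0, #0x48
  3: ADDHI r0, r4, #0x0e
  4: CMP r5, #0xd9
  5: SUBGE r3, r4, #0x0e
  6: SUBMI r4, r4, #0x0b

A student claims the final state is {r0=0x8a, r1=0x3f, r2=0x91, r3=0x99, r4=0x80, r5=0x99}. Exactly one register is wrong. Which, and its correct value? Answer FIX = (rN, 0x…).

0: ✓ CMP  NZCV=0010
1: ✓ MOVNE  r4←0x7c
2: ✓ SUBCS  r5←0x99
3: ✓ ADDHI  r0←0x8a
4: ✓ CMP  NZCV=1000
5: · SUBGE
6: ✓ SUBMI  r4←0x71

FIX = (r4, 0x71)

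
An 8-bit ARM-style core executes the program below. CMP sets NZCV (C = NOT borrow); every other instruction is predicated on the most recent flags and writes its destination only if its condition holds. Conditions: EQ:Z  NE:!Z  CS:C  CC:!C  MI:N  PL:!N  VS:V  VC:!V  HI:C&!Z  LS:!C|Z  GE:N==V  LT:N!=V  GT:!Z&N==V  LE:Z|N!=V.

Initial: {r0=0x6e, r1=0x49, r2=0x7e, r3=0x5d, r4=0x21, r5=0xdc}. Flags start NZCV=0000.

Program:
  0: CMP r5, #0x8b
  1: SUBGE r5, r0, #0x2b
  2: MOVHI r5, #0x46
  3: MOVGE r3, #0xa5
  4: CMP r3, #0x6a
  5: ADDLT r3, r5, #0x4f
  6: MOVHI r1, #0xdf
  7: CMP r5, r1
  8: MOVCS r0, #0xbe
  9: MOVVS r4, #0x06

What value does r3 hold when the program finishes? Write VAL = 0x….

0: ✓ CMP  NZCV=0010
1: ✓ SUBGE  r5←0x43
2: ✓ MOVHI  r5←0x46
3: ✓ MOVGE  r3←0xa5
4: ✓ CMP  NZCV=0011
5: ✓ ADDLT  r3←0x95
6: ✓ MOVHI  r1←0xdf
7: ✓ CMP  NZCV=0000
8: · MOVCS
9: · MOVVS

VAL = 0x95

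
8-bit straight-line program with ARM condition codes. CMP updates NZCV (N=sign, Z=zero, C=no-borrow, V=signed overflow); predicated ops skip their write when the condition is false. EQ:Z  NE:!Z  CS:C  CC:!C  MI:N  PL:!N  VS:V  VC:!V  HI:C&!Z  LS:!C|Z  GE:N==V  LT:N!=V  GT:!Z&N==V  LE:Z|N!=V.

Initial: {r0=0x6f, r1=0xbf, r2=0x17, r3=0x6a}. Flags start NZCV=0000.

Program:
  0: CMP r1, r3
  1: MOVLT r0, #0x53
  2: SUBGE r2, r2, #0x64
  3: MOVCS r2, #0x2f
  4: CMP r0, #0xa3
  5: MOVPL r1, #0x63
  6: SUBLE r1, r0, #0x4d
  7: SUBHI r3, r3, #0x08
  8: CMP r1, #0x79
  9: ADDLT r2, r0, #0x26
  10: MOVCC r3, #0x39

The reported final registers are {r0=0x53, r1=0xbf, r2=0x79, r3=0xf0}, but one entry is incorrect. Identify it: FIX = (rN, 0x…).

[0] flags=0011 → (cmp)
[1] flags=0011 LT?T → r0=0x53
[2] flags=0011 GE?F → skip
[3] flags=0011 CS?T → r2=0x2f
[4] flags=1001 → (cmp)
[5] flags=1001 PL?F → skip
[6] flags=1001 LE?F → skip
[7] flags=1001 HI?F → skip
[8] flags=0011 → (cmp)
[9] flags=0011 LT?T → r2=0x79
[10] flags=0011 CC?F → skip

FIX = (r3, 0x6a)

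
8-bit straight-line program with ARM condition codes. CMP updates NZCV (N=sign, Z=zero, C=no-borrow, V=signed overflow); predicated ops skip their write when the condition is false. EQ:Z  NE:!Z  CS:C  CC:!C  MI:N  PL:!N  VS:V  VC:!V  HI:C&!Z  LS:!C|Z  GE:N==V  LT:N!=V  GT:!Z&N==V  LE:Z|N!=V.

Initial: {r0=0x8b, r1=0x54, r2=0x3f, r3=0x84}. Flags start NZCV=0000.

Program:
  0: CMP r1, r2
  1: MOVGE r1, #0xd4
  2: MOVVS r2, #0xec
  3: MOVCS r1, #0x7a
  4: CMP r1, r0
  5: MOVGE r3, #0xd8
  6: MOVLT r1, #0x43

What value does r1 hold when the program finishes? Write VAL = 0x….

VAL = 0x7a

0: ✓ CMP  NZCV=0010
1: ✓ MOVGE  r1←0xd4
2: · MOVVS
3: ✓ MOVCS  r1←0x7a
4: ✓ CMP  NZCV=1001
5: ✓ MOVGE  r3←0xd8
6: · MOVLT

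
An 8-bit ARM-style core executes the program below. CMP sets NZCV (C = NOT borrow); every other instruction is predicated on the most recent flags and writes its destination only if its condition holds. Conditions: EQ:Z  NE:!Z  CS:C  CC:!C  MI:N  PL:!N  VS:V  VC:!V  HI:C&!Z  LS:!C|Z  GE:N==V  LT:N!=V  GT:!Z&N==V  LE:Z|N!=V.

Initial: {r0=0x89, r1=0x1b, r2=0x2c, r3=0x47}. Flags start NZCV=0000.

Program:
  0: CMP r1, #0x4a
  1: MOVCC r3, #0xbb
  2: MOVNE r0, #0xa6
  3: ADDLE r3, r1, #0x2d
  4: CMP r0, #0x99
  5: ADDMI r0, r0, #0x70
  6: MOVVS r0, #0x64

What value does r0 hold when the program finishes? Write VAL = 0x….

0: ✓ CMP  NZCV=1000
1: ✓ MOVCC  r3←0xbb
2: ✓ MOVNE  r0←0xa6
3: ✓ ADDLE  r3←0x48
4: ✓ CMP  NZCV=0010
5: · ADDMI
6: · MOVVS

VAL = 0xa6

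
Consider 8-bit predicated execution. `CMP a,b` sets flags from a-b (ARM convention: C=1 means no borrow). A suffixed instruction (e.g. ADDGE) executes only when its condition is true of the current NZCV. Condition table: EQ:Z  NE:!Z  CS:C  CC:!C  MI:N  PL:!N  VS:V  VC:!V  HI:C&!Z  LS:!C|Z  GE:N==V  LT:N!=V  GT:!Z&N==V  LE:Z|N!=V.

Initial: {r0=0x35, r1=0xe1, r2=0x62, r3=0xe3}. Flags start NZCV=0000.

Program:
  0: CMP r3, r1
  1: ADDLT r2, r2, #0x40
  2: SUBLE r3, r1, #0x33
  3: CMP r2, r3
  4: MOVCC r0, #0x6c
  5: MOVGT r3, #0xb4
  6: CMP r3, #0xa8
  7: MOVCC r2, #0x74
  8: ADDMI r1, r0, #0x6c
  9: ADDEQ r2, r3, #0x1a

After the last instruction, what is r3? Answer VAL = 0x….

0: ✓ CMP  NZCV=0010
1: · ADDLT
2: · SUBLE
3: ✓ CMP  NZCV=0000
4: ✓ MOVCC  r0←0x6c
5: ✓ MOVGT  r3←0xb4
6: ✓ CMP  NZCV=0010
7: · MOVCC
8: · ADDMI
9: · ADDEQ

VAL = 0xb4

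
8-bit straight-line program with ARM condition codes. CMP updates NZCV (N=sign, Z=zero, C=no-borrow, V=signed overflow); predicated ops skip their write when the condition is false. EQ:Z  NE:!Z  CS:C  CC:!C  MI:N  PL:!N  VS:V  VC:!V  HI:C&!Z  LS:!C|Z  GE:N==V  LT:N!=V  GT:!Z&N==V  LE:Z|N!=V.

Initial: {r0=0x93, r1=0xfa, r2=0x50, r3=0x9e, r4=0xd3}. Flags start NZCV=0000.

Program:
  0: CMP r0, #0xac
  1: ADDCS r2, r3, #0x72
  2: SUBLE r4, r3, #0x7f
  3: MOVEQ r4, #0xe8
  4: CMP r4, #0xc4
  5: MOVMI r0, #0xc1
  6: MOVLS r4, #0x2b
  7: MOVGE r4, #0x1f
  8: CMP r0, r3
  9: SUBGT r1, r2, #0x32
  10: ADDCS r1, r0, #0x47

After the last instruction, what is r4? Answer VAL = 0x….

[0] flags=1000 → (cmp)
[1] flags=1000 CS?F → skip
[2] flags=1000 LE?T → r4=0x1f
[3] flags=1000 EQ?F → skip
[4] flags=0000 → (cmp)
[5] flags=0000 MI?F → skip
[6] flags=0000 LS?T → r4=0x2b
[7] flags=0000 GE?T → r4=0x1f
[8] flags=1000 → (cmp)
[9] flags=1000 GT?F → skip
[10] flags=1000 CS?F → skip

VAL = 0x1f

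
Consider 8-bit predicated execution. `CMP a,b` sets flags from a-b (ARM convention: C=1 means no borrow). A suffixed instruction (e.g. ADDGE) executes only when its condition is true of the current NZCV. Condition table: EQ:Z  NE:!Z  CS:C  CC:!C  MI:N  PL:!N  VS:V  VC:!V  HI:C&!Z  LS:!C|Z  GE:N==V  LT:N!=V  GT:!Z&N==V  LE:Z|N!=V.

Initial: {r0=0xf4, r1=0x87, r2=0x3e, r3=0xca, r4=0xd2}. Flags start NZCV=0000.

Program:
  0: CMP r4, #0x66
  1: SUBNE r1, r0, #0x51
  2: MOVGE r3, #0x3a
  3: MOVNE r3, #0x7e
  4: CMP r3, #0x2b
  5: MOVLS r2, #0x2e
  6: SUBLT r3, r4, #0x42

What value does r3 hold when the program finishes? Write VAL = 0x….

VAL = 0x7e

0: ✓ CMP  NZCV=0011
1: ✓ SUBNE  r1←0xa3
2: · MOVGE
3: ✓ MOVNE  r3←0x7e
4: ✓ CMP  NZCV=0010
5: · MOVLS
6: · SUBLT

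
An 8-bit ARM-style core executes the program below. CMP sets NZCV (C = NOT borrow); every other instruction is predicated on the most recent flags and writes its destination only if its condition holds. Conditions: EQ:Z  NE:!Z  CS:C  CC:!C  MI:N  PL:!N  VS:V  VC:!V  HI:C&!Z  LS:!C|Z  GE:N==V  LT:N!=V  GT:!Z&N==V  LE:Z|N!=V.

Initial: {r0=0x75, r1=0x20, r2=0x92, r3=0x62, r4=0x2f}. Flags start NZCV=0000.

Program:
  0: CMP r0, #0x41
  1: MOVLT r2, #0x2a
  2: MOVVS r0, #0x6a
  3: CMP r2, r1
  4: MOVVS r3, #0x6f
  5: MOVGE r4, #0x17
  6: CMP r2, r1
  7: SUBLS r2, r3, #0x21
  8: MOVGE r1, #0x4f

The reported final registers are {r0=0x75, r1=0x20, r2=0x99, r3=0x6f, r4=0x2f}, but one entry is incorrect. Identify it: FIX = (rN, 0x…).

FIX = (r2, 0x92)

0: ✓ CMP  NZCV=0010
1: · MOVLT
2: · MOVVS
3: ✓ CMP  NZCV=0011
4: ✓ MOVVS  r3←0x6f
5: · MOVGE
6: ✓ CMP  NZCV=0011
7: · SUBLS
8: · MOVGE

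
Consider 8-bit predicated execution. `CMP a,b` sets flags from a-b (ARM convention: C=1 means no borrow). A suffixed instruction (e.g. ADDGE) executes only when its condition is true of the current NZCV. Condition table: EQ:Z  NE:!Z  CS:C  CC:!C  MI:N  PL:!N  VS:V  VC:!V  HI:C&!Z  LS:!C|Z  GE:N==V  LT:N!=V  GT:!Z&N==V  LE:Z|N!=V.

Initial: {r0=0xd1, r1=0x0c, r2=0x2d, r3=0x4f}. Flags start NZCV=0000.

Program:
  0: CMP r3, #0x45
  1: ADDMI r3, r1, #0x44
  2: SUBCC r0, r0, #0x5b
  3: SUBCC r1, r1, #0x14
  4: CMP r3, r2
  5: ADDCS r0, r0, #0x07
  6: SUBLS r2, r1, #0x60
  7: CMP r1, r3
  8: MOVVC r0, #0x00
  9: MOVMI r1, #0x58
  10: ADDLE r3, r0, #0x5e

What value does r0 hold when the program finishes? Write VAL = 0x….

VAL = 0x00

[0] flags=0010 → (cmp)
[1] flags=0010 MI?F → skip
[2] flags=0010 CC?F → skip
[3] flags=0010 CC?F → skip
[4] flags=0010 → (cmp)
[5] flags=0010 CS?T → r0=0xd8
[6] flags=0010 LS?F → skip
[7] flags=1000 → (cmp)
[8] flags=1000 VC?T → r0=0x00
[9] flags=1000 MI?T → r1=0x58
[10] flags=1000 LE?T → r3=0x5e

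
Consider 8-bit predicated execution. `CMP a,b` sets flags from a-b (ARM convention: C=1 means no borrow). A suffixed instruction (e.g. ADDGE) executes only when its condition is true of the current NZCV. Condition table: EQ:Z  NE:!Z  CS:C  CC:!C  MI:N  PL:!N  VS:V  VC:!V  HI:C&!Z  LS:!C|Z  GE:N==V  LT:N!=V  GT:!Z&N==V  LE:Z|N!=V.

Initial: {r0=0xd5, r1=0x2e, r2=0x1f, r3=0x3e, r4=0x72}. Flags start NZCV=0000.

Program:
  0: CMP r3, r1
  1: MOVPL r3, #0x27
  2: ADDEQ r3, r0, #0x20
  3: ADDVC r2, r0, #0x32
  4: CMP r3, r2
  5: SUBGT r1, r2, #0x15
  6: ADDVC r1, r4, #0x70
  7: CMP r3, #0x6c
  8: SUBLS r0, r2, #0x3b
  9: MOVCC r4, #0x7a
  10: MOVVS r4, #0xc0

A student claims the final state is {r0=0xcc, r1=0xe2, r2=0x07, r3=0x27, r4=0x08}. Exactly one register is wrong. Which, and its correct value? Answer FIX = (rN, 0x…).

FIX = (r4, 0x7a)

[0] flags=0010 → (cmp)
[1] flags=0010 PL?T → r3=0x27
[2] flags=0010 EQ?F → skip
[3] flags=0010 VC?T → r2=0x07
[4] flags=0010 → (cmp)
[5] flags=0010 GT?T → r1=0xf2
[6] flags=0010 VC?T → r1=0xe2
[7] flags=1000 → (cmp)
[8] flags=1000 LS?T → r0=0xcc
[9] flags=1000 CC?T → r4=0x7a
[10] flags=1000 VS?F → skip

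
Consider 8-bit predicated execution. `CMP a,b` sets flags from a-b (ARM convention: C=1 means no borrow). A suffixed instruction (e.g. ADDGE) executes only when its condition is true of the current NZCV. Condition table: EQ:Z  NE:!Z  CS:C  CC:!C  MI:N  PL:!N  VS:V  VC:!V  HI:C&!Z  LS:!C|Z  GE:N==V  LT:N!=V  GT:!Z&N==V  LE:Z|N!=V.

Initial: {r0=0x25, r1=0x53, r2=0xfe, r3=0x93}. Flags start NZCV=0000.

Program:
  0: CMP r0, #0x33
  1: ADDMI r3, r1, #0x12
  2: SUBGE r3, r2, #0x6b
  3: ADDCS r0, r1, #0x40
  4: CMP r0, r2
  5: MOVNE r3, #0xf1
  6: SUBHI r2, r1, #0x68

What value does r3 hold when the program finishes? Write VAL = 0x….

VAL = 0xf1

[0] flags=1000 → (cmp)
[1] flags=1000 MI?T → r3=0x65
[2] flags=1000 GE?F → skip
[3] flags=1000 CS?F → skip
[4] flags=0000 → (cmp)
[5] flags=0000 NE?T → r3=0xf1
[6] flags=0000 HI?F → skip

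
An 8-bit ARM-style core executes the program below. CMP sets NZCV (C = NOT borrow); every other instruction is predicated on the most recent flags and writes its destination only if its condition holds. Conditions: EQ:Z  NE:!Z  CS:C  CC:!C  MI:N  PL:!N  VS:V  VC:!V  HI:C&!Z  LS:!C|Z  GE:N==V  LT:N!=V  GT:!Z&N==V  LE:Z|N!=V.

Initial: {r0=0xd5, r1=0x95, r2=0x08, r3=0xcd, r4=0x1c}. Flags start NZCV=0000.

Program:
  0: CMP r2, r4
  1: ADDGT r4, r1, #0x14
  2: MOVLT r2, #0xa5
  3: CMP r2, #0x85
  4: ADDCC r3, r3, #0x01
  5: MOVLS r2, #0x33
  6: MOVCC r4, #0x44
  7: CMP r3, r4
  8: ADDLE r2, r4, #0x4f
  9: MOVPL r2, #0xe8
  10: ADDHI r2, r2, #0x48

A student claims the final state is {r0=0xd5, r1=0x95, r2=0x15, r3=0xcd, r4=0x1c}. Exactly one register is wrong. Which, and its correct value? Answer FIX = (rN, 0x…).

[0] flags=1000 → (cmp)
[1] flags=1000 GT?F → skip
[2] flags=1000 LT?T → r2=0xa5
[3] flags=0010 → (cmp)
[4] flags=0010 CC?F → skip
[5] flags=0010 LS?F → skip
[6] flags=0010 CC?F → skip
[7] flags=1010 → (cmp)
[8] flags=1010 LE?T → r2=0x6b
[9] flags=1010 PL?F → skip
[10] flags=1010 HI?T → r2=0xb3

FIX = (r2, 0xb3)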